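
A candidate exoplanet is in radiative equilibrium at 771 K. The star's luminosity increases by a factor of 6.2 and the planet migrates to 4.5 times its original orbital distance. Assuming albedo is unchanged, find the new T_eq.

T_eq ∝ L^(1/4) · d^(−1/2).
T′ = 771 × 6.2^(1/4) / 4.5^(1/2) = 574 K.

T_eq ≈ 574 K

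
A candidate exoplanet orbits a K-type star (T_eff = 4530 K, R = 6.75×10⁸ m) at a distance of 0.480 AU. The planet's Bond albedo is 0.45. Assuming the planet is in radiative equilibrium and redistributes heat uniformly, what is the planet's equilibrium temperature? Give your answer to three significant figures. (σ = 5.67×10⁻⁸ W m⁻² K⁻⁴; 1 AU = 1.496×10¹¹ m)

d = 0.480 AU = 7.18×10¹⁰ m.
L = 4πR_⋆²σT_⋆⁴ = 4π(6.75×10⁸)² × 5.67×10⁻⁸ × (4530)⁴ = 1.37×10²⁶ W.
S = L/(4πd²) = 2110 W m⁻².
Energy balance: absorbed = emitted ⇒ πR²·S(1−A) = 4πR²·σT_eq⁴, so T_eq⁴ = S(1−A)/(4σ).
T_eq = [2110 × 0.55 / (4 × 5.67×10⁻⁸)]^(1/4) = (5.12×10⁹)^(1/4) = 267 K.

T_eq ≈ 267 K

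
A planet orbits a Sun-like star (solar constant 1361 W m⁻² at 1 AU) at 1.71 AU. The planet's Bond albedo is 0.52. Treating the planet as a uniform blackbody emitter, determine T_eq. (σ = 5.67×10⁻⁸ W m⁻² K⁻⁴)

T_eq ≈ 177 K

Flux at 1.71 AU: S = 1361/1.71² = 465 W m⁻².
Energy balance: absorbed = emitted ⇒ πR²·S(1−A) = 4πR²·σT_eq⁴, so T_eq⁴ = S(1−A)/(4σ).
T_eq = [465 × 0.48 / (4 × 5.67×10⁻⁸)]^(1/4) = (9.85×10⁸)^(1/4) = 177 K.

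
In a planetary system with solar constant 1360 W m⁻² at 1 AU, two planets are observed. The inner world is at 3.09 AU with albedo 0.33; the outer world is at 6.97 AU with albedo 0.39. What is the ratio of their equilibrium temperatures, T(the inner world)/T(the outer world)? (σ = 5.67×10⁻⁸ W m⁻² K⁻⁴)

T_eq = [S₀(1−A)/(4σd²)]^(1/4), so T ∝ (1−A)^(1/4) / √d.
T₁ = [1360×0.67/(4×5.67×10⁻⁸×3.09²)]^(1/4) = 143.22 K.
T₂ = [1360×0.61/(4×5.67×10⁻⁸×6.97²)]^(1/4) = 93.15 K.

T₁/T₂ ≈ 1.538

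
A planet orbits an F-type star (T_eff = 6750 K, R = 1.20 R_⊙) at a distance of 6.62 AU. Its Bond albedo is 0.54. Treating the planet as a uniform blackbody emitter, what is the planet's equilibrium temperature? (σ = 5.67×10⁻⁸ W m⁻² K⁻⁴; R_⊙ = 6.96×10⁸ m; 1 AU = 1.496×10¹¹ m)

T_eq ≈ 114 K

R_⋆ = 1.20 × 6.96×10⁸ = 8.35×10⁸ m.
d = 6.62 AU = 9.90×10¹¹ m.
L = 4πR_⋆²σT_⋆⁴ = 4π(8.35×10⁸)² × 5.67×10⁻⁸ × (6750)⁴ = 1.03×10²⁷ W.
S = L/(4πd²) = 83.7 W m⁻².
Energy balance: absorbed = emitted ⇒ πR²·S(1−A) = 4πR²·σT_eq⁴, so T_eq⁴ = S(1−A)/(4σ).
T_eq = [83.7 × 0.46 / (4 × 5.67×10⁻⁸)]^(1/4) = (1.70×10⁸)^(1/4) = 114 K.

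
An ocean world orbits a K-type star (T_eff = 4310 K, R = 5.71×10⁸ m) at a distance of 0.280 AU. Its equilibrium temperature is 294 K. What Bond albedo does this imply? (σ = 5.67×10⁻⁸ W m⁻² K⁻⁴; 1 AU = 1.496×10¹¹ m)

A ≈ 0.53

d = 0.280 AU = 4.19×10¹⁰ m.
L = 4πR_⋆²σT_⋆⁴ = 4π(5.71×10⁸)² × 5.67×10⁻⁸ × (4310)⁴ = 8.02×10²⁵ W.
S = L/(4πd²) = 3640 W m⁻².
From T_eq⁴ = S(1−A)/(4σ): 1−A = 4σT_eq⁴/S.
1−A = 4 × 5.67×10⁻⁸ × (294)⁴ / 3640 = 0.466.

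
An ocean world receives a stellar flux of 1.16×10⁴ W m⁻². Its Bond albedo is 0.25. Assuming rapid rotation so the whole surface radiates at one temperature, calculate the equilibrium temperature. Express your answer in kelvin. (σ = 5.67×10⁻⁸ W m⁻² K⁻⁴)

Energy balance: absorbed = emitted ⇒ πR²·S(1−A) = 4πR²·σT_eq⁴, so T_eq⁴ = S(1−A)/(4σ).
T_eq = [1.16×10⁴ × 0.75 / (4 × 5.67×10⁻⁸)]^(1/4) = (3.84×10¹⁰)^(1/4) = 443 K.

T_eq ≈ 443 K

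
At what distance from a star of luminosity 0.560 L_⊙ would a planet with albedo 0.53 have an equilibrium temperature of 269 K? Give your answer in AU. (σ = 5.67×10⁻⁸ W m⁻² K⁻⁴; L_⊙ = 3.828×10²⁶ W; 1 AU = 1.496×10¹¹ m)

d ≈ 0.549 AU

L = 0.560 × 3.828×10²⁶ = 2.14×10²⁶ W.
From T_eq⁴ = L(1−A)/(16πσd²): d = √[L(1−A)/(16πσT_eq⁴)].
d = √[2.14×10²⁶ × 0.47 / (16π × 5.67×10⁻⁸ × (269)⁴)] = 8.22×10¹⁰ m = 0.549 AU.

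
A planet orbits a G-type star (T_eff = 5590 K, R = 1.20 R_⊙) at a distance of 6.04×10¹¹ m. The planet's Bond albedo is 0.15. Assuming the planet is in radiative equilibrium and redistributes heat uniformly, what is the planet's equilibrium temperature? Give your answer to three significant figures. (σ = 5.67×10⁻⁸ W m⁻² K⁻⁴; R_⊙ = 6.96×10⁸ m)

R_⋆ = 1.20 × 6.96×10⁸ = 8.35×10⁸ m.
L = 4πR_⋆²σT_⋆⁴ = 4π(8.35×10⁸)² × 5.67×10⁻⁸ × (5590)⁴ = 4.85×10²⁶ W.
S = L/(4πd²) = 106 W m⁻².
Energy balance: absorbed = emitted ⇒ πR²·S(1−A) = 4πR²·σT_eq⁴, so T_eq⁴ = S(1−A)/(4σ).
T_eq = [106 × 0.85 / (4 × 5.67×10⁻⁸)]^(1/4) = (3.97×10⁸)^(1/4) = 141 K.

T_eq ≈ 141 K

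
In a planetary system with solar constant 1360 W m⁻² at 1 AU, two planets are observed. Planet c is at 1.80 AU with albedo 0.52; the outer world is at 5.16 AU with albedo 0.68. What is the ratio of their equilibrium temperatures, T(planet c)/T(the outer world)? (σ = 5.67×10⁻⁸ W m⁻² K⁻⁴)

T_eq = [S₀(1−A)/(4σd²)]^(1/4), so T ∝ (1−A)^(1/4) / √d.
T₁ = [1360×0.48/(4×5.67×10⁻⁸×1.80²)]^(1/4) = 172.64 K.
T₂ = [1360×0.32/(4×5.67×10⁻⁸×5.16²)]^(1/4) = 92.14 K.

T₁/T₂ ≈ 1.874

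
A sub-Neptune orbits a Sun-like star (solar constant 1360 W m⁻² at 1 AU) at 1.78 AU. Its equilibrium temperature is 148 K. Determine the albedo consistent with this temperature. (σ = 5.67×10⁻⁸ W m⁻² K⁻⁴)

Flux at 1.78 AU: S = 1360/1.78² = 429 W m⁻².
From T_eq⁴ = S(1−A)/(4σ): 1−A = 4σT_eq⁴/S.
1−A = 4 × 5.67×10⁻⁸ × (148)⁴ / 429 = 0.254.

A ≈ 0.75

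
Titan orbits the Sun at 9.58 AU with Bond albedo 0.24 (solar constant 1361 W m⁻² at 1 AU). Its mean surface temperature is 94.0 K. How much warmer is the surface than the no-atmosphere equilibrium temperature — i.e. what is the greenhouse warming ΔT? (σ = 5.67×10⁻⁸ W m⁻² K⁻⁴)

S = 1361/9.58² = 14.83 W m⁻².
T_eq = [S(1−A)/(4σ)]^(1/4) = [14.83×0.76/(4×5.67×10⁻⁸)]^(1/4) = 84.0 K.
ΔT = T_surf − T_eq = 94 − 84.0.

ΔT ≈ 10.0 K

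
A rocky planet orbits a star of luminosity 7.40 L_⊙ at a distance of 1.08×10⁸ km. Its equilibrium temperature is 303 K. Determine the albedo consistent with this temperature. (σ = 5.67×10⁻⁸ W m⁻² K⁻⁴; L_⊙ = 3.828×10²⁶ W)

d = 1.08×10⁸ km = 1.08×10¹¹ m.
L = 7.40 × 3.828×10²⁶ = 2.83×10²⁷ W.
Flux: S = L/(4πd²) = 2.83×10²⁷/(4π×(1.08×10¹¹)²) = 1.93×10⁴ W m⁻².
From T_eq⁴ = S(1−A)/(4σ): 1−A = 4σT_eq⁴/S.
1−A = 4 × 5.67×10⁻⁸ × (303)⁴ / 1.93×10⁴ = 0.099.

A ≈ 0.90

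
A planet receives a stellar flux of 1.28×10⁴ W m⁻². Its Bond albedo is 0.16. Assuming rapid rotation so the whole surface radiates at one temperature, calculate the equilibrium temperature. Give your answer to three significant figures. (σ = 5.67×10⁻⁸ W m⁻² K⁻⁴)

Energy balance: absorbed = emitted ⇒ πR²·S(1−A) = 4πR²·σT_eq⁴, so T_eq⁴ = S(1−A)/(4σ).
T_eq = [1.28×10⁴ × 0.84 / (4 × 5.67×10⁻⁸)]^(1/4) = (4.74×10¹⁰)^(1/4) = 467 K.

T_eq ≈ 467 K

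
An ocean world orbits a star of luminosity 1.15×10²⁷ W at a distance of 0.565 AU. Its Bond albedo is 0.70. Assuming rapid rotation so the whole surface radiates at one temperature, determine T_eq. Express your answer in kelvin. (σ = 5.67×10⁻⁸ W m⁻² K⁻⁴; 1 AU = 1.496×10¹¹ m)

d = 0.565 AU = 8.45×10¹⁰ m.
Flux: S = L/(4πd²) = 1.15×10²⁷/(4π×(8.45×10¹⁰)²) = 1.28×10⁴ W m⁻².
Energy balance: absorbed = emitted ⇒ πR²·S(1−A) = 4πR²·σT_eq⁴, so T_eq⁴ = S(1−A)/(4σ).
T_eq = [1.28×10⁴ × 0.30 / (4 × 5.67×10⁻⁸)]^(1/4) = (1.69×10¹⁰)^(1/4) = 361 K.

T_eq ≈ 361 K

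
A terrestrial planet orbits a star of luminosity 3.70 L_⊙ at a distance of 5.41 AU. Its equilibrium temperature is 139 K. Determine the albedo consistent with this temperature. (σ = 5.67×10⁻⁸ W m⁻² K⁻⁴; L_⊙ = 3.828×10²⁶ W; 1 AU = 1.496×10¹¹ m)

d = 5.41 AU = 8.09×10¹¹ m.
L = 3.70 × 3.828×10²⁶ = 1.42×10²⁷ W.
Flux: S = L/(4πd²) = 1.42×10²⁷/(4π×(8.09×10¹¹)²) = 172 W m⁻².
From T_eq⁴ = S(1−A)/(4σ): 1−A = 4σT_eq⁴/S.
1−A = 4 × 5.67×10⁻⁸ × (139)⁴ / 172 = 0.492.

A ≈ 0.51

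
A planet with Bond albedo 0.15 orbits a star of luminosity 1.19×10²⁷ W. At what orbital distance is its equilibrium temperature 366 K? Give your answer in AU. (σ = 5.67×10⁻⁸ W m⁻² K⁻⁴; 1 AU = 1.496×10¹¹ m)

d ≈ 0.940 AU

From T_eq⁴ = L(1−A)/(16πσd²): d = √[L(1−A)/(16πσT_eq⁴)].
d = √[1.19×10²⁷ × 0.85 / (16π × 5.67×10⁻⁸ × (366)⁴)] = 1.41×10¹¹ m = 0.940 AU.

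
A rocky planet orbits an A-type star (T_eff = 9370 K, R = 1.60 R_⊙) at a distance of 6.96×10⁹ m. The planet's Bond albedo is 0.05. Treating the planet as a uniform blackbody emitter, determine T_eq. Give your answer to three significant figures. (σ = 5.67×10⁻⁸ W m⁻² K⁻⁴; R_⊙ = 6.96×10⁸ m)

T_eq ≈ 2620 K

R_⋆ = 1.60 × 6.96×10⁸ = 1.11×10⁹ m.
L = 4πR_⋆²σT_⋆⁴ = 4π(1.11×10⁹)² × 5.67×10⁻⁸ × (9370)⁴ = 6.81×10²⁷ W.
S = L/(4πd²) = 1.12×10⁷ W m⁻².
Energy balance: absorbed = emitted ⇒ πR²·S(1−A) = 4πR²·σT_eq⁴, so T_eq⁴ = S(1−A)/(4σ).
T_eq = [1.12×10⁷ × 0.95 / (4 × 5.67×10⁻⁸)]^(1/4) = (4.69×10¹³)^(1/4) = 2620 K.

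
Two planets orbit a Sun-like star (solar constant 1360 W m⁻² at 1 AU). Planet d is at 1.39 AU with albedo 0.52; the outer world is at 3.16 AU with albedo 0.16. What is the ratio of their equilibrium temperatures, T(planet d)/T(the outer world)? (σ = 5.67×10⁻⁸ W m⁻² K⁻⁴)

T₁/T₂ ≈ 1.311

T_eq = [S₀(1−A)/(4σd²)]^(1/4), so T ∝ (1−A)^(1/4) / √d.
T₁ = [1360×0.48/(4×5.67×10⁻⁸×1.39²)]^(1/4) = 196.46 K.
T₂ = [1360×0.84/(4×5.67×10⁻⁸×3.16²)]^(1/4) = 149.87 K.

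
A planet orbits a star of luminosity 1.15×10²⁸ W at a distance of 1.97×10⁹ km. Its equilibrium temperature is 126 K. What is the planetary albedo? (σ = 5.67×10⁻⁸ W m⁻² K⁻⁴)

A ≈ 0.76

d = 1.97×10⁹ km = 1.97×10¹² m.
Flux: S = L/(4πd²) = 1.15×10²⁸/(4π×(1.97×10¹²)²) = 236 W m⁻².
From T_eq⁴ = S(1−A)/(4σ): 1−A = 4σT_eq⁴/S.
1−A = 4 × 5.67×10⁻⁸ × (126)⁴ / 236 = 0.242.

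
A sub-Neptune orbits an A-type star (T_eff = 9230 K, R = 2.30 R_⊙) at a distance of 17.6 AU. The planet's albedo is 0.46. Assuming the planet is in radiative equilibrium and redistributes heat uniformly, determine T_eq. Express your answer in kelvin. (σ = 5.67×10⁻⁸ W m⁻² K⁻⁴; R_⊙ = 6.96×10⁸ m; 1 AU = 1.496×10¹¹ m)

T_eq ≈ 138 K

R_⋆ = 2.30 × 6.96×10⁸ = 1.60×10⁹ m.
d = 17.6 AU = 2.63×10¹² m.
L = 4πR_⋆²σT_⋆⁴ = 4π(1.60×10⁹)² × 5.67×10⁻⁸ × (9230)⁴ = 1.33×10²⁸ W.
S = L/(4πd²) = 152 W m⁻².
Energy balance: absorbed = emitted ⇒ πR²·S(1−A) = 4πR²·σT_eq⁴, so T_eq⁴ = S(1−A)/(4σ).
T_eq = [152 × 0.54 / (4 × 5.67×10⁻⁸)]^(1/4) = (3.62×10⁸)^(1/4) = 138 K.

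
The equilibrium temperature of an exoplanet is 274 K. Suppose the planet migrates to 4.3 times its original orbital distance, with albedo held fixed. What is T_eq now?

T_eq ∝ L^(1/4) · d^(−1/2).
T′ = 274 / 4.3^(1/2) = 132 K.

T_eq ≈ 132 K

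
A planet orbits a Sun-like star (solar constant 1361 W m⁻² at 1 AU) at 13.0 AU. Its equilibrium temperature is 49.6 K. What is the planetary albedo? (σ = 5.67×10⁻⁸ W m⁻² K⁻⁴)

Flux at 13.0 AU: S = 1361/13.0² = 8.05 W m⁻².
From T_eq⁴ = S(1−A)/(4σ): 1−A = 4σT_eq⁴/S.
1−A = 4 × 5.67×10⁻⁸ × (49.6)⁴ / 8.05 = 0.170.

A ≈ 0.83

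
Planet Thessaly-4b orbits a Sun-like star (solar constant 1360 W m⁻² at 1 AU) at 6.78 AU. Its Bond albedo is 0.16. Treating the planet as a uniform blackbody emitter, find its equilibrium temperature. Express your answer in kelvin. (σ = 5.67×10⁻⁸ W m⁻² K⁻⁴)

Flux at 6.78 AU: S = 1360/6.78² = 29.6 W m⁻².
Energy balance: absorbed = emitted ⇒ πR²·S(1−A) = 4πR²·σT_eq⁴, so T_eq⁴ = S(1−A)/(4σ).
T_eq = [29.6 × 0.84 / (4 × 5.67×10⁻⁸)]^(1/4) = (1.10×10⁸)^(1/4) = 102 K.

T_eq ≈ 102 K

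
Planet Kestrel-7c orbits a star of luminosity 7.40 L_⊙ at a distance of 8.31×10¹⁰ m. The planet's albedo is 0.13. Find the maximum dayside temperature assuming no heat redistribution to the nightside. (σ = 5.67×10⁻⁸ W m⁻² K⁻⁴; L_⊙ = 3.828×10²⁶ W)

T_ss ≈ 841 K

L = 7.40 × 3.828×10²⁶ = 2.83×10²⁷ W.
Flux: S = L/(4πd²) = 2.83×10²⁷/(4π×(8.31×10¹⁰)²) = 3.26×10⁴ W m⁻².
With no redistribution each surface element balances locally: S(1−A) = σT⁴.
T = [3.26×10⁴ × 0.87 / 5.67×10⁻⁸]^(1/4) = (5.01×10¹¹)^(1/4) = 841 K.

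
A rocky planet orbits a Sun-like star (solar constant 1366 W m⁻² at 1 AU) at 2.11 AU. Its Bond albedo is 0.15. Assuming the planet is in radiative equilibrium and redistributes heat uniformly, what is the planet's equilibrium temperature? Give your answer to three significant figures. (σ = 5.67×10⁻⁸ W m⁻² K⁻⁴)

T_eq ≈ 184 K

Flux at 2.11 AU: S = 1366/2.11² = 307 W m⁻².
Energy balance: absorbed = emitted ⇒ πR²·S(1−A) = 4πR²·σT_eq⁴, so T_eq⁴ = S(1−A)/(4σ).
T_eq = [307 × 0.85 / (4 × 5.67×10⁻⁸)]^(1/4) = (1.15×10⁹)^(1/4) = 184 K.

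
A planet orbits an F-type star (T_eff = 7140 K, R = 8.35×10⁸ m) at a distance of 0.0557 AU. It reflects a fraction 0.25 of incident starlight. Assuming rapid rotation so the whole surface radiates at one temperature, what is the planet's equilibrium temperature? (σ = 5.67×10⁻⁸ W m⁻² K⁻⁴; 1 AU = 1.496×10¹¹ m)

d = 0.0557 AU = 8.33×10⁹ m.
L = 4πR_⋆²σT_⋆⁴ = 4π(8.35×10⁸)² × 5.67×10⁻⁸ × (7140)⁴ = 1.29×10²⁷ W.
S = L/(4πd²) = 1.48×10⁶ W m⁻².
Energy balance: absorbed = emitted ⇒ πR²·S(1−A) = 4πR²·σT_eq⁴, so T_eq⁴ = S(1−A)/(4σ).
T_eq = [1.48×10⁶ × 0.75 / (4 × 5.67×10⁻⁸)]^(1/4) = (4.89×10¹²)^(1/4) = 1490 K.

T_eq ≈ 1490 K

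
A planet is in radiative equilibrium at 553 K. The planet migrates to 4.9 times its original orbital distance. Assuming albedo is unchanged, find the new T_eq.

T_eq ∝ L^(1/4) · d^(−1/2).
T′ = 553 / 4.9^(1/2) = 250 K.

T_eq ≈ 250 K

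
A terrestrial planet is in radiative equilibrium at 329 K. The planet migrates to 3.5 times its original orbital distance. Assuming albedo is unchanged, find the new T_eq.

T_eq ≈ 176 K

T_eq ∝ L^(1/4) · d^(−1/2).
T′ = 329 / 3.5^(1/2) = 176 K.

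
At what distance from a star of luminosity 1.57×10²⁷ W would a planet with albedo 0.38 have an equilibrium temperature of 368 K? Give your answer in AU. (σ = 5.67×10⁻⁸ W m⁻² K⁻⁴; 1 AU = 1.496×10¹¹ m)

From T_eq⁴ = L(1−A)/(16πσd²): d = √[L(1−A)/(16πσT_eq⁴)].
d = √[1.57×10²⁷ × 0.62 / (16π × 5.67×10⁻⁸ × (368)⁴)] = 1.36×10¹¹ m = 0.912 AU.

d ≈ 0.912 AU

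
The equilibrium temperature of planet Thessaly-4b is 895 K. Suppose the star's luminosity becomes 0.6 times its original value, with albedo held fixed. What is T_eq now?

T_eq ≈ 788 K

T_eq ∝ L^(1/4) · d^(−1/2).
T′ = 895 × 0.6^(1/4) = 788 K.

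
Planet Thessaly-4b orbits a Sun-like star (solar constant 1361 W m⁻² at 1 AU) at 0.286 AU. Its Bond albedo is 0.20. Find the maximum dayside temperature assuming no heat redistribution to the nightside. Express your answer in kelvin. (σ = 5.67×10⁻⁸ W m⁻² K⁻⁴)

Flux at 0.286 AU: S = 1361/0.286² = 1.66×10⁴ W m⁻².
With no redistribution each surface element balances locally: S(1−A) = σT⁴.
T = [1.66×10⁴ × 0.80 / 5.67×10⁻⁸]^(1/4) = (2.35×10¹¹)^(1/4) = 696 K.

T_ss ≈ 696 K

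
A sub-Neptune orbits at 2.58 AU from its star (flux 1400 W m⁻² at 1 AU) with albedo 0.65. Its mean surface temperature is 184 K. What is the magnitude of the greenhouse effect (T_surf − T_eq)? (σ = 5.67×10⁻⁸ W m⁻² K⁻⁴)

S = 1400/2.58² = 210.3 W m⁻².
T_eq = [S(1−A)/(4σ)]^(1/4) = [210.3×0.35/(4×5.67×10⁻⁸)]^(1/4) = 134.2 K.
ΔT = T_surf − T_eq = 184 − 134.2.

ΔT ≈ 49.8 K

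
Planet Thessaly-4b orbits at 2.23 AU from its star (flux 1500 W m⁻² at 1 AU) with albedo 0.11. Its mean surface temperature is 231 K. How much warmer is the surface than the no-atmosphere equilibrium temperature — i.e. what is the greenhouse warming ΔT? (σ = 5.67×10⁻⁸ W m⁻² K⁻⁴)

S = 1500/2.23² = 301.6 W m⁻².
T_eq = [S(1−A)/(4σ)]^(1/4) = [301.6×0.89/(4×5.67×10⁻⁸)]^(1/4) = 185.5 K.
ΔT = T_surf − T_eq = 231 − 185.5.

ΔT ≈ 45.5 K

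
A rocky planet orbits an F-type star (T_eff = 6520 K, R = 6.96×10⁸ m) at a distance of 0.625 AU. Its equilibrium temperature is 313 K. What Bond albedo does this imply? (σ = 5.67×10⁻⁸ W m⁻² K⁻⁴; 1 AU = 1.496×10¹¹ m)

d = 0.625 AU = 9.35×10¹⁰ m.
L = 4πR_⋆²σT_⋆⁴ = 4π(6.96×10⁸)² × 5.67×10⁻⁸ × (6520)⁴ = 6.24×10²⁶ W.
S = L/(4πd²) = 5680 W m⁻².
From T_eq⁴ = S(1−A)/(4σ): 1−A = 4σT_eq⁴/S.
1−A = 4 × 5.67×10⁻⁸ × (313)⁴ / 5680 = 0.383.

A ≈ 0.62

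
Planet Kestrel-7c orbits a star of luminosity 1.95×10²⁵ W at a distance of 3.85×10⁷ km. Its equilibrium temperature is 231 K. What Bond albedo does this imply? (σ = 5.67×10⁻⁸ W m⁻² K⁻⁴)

d = 3.85×10⁷ km = 3.85×10¹⁰ m.
Flux: S = L/(4πd²) = 1.95×10²⁵/(4π×(3.85×10¹⁰)²) = 1050 W m⁻².
From T_eq⁴ = S(1−A)/(4σ): 1−A = 4σT_eq⁴/S.
1−A = 4 × 5.67×10⁻⁸ × (231)⁴ / 1050 = 0.617.

A ≈ 0.38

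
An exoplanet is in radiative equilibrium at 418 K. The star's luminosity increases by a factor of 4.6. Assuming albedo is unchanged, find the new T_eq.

T_eq ∝ L^(1/4) · d^(−1/2).
T′ = 418 × 4.6^(1/4) = 612 K.

T_eq ≈ 612 K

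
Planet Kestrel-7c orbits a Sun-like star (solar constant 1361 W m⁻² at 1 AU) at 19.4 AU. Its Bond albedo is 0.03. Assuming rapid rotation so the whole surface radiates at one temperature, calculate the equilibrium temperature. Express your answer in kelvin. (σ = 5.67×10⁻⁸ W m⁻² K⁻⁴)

Flux at 19.4 AU: S = 1361/19.4² = 3.62 W m⁻².
Energy balance: absorbed = emitted ⇒ πR²·S(1−A) = 4πR²·σT_eq⁴, so T_eq⁴ = S(1−A)/(4σ).
T_eq = [3.62 × 0.97 / (4 × 5.67×10⁻⁸)]^(1/4) = (1.55×10⁷)^(1/4) = 62.7 K.

T_eq ≈ 62.7 K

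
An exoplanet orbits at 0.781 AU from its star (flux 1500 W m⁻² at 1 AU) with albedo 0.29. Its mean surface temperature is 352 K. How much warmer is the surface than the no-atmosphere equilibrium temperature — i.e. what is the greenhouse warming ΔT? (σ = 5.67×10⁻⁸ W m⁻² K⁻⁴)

ΔT ≈ 55.8 K

S = 1500/0.781² = 2459 W m⁻².
T_eq = [S(1−A)/(4σ)]^(1/4) = [2459×0.71/(4×5.67×10⁻⁸)]^(1/4) = 296.2 K.
ΔT = T_surf − T_eq = 352 − 296.2.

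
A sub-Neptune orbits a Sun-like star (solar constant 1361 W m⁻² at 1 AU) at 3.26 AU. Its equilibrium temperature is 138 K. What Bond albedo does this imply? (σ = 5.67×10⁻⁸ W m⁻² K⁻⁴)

A ≈ 0.36

Flux at 3.26 AU: S = 1361/3.26² = 128 W m⁻².
From T_eq⁴ = S(1−A)/(4σ): 1−A = 4σT_eq⁴/S.
1−A = 4 × 5.67×10⁻⁸ × (138)⁴ / 128 = 0.642.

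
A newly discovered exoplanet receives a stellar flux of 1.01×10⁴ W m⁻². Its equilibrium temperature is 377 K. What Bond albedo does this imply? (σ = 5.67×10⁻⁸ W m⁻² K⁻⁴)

From T_eq⁴ = S(1−A)/(4σ): 1−A = 4σT_eq⁴/S.
1−A = 4 × 5.67×10⁻⁸ × (377)⁴ / 1.01×10⁴ = 0.454.

A ≈ 0.55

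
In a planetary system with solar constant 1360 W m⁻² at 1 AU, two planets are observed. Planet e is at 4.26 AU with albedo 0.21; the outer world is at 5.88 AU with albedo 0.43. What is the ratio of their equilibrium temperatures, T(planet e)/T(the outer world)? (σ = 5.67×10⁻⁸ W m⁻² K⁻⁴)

T₁/T₂ ≈ 1.275

T_eq = [S₀(1−A)/(4σd²)]^(1/4), so T ∝ (1−A)^(1/4) / √d.
T₁ = [1360×0.79/(4×5.67×10⁻⁸×4.26²)]^(1/4) = 127.11 K.
T₂ = [1360×0.57/(4×5.67×10⁻⁸×5.88²)]^(1/4) = 99.71 K.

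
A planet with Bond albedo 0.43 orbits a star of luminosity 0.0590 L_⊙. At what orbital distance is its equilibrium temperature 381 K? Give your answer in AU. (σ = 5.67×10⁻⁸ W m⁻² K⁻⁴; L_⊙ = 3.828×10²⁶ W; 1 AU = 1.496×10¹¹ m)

d ≈ 0.0979 AU

L = 0.0590 × 3.828×10²⁶ = 2.26×10²⁵ W.
From T_eq⁴ = L(1−A)/(16πσd²): d = √[L(1−A)/(16πσT_eq⁴)].
d = √[2.26×10²⁵ × 0.57 / (16π × 5.67×10⁻⁸ × (381)⁴)] = 1.46×10¹⁰ m = 0.0979 AU.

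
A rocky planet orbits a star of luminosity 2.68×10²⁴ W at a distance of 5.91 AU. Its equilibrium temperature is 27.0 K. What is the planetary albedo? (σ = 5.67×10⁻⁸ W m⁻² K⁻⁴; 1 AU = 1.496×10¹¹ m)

A ≈ 0.56

d = 5.91 AU = 8.84×10¹¹ m.
Flux: S = L/(4πd²) = 2.68×10²⁴/(4π×(8.84×10¹¹)²) = 0.273 W m⁻².
From T_eq⁴ = S(1−A)/(4σ): 1−A = 4σT_eq⁴/S.
1−A = 4 × 5.67×10⁻⁸ × (27.0)⁴ / 0.273 = 0.442.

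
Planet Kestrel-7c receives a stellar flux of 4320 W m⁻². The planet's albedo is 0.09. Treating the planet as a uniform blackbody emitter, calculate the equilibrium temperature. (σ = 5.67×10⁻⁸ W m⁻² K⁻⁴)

T_eq ≈ 363 K

Energy balance: absorbed = emitted ⇒ πR²·S(1−A) = 4πR²·σT_eq⁴, so T_eq⁴ = S(1−A)/(4σ).
T_eq = [4320 × 0.91 / (4 × 5.67×10⁻⁸)]^(1/4) = (1.73×10¹⁰)^(1/4) = 363 K.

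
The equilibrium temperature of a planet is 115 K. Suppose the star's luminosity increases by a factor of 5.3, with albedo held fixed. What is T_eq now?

T_eq ∝ L^(1/4) · d^(−1/2).
T′ = 115 × 5.3^(1/4) = 174 K.

T_eq ≈ 174 K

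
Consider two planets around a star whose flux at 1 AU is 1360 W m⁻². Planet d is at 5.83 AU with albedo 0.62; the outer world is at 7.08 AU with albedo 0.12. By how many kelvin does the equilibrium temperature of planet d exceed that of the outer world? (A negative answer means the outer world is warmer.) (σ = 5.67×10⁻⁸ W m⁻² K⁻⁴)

T_eq = [S₀(1−A)/(4σd²)]^(1/4), so T ∝ (1−A)^(1/4) / √d.
T₁ = [1360×0.38/(4×5.67×10⁻⁸×5.83²)]^(1/4) = 90.49 K.
T₂ = [1360×0.88/(4×5.67×10⁻⁸×7.08²)]^(1/4) = 101.29 K.

ΔT ≈ -10.8 K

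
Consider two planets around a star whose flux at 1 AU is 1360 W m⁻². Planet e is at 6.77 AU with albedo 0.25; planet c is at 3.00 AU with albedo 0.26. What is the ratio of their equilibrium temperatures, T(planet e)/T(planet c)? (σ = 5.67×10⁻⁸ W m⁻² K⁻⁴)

T₁/T₂ ≈ 0.668

T_eq = [S₀(1−A)/(4σd²)]^(1/4), so T ∝ (1−A)^(1/4) / √d.
T₁ = [1360×0.75/(4×5.67×10⁻⁸×6.77²)]^(1/4) = 99.53 K.
T₂ = [1360×0.74/(4×5.67×10⁻⁸×3.00²)]^(1/4) = 149.01 K.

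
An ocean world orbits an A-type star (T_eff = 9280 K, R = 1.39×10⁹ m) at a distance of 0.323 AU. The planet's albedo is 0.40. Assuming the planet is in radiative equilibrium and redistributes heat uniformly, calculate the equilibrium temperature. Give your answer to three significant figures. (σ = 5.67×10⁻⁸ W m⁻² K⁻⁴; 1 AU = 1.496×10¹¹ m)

d = 0.323 AU = 4.83×10¹⁰ m.
L = 4πR_⋆²σT_⋆⁴ = 4π(1.39×10⁹)² × 5.67×10⁻⁸ × (9280)⁴ = 1.02×10²⁸ W.
S = L/(4πd²) = 3.48×10⁵ W m⁻².
Energy balance: absorbed = emitted ⇒ πR²·S(1−A) = 4πR²·σT_eq⁴, so T_eq⁴ = S(1−A)/(4σ).
T_eq = [3.48×10⁵ × 0.60 / (4 × 5.67×10⁻⁸)]^(1/4) = (9.21×10¹¹)^(1/4) = 980 K.

T_eq ≈ 980 K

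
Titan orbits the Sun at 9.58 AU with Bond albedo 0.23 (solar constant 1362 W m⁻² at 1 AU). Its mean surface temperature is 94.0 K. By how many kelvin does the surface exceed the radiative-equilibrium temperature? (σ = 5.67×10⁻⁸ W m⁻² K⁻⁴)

S = 1362/9.58² = 14.84 W m⁻².
T_eq = [S(1−A)/(4σ)]^(1/4) = [14.84×0.77/(4×5.67×10⁻⁸)]^(1/4) = 84.3 K.
ΔT = T_surf − T_eq = 94 − 84.3.

ΔT ≈ 9.7 K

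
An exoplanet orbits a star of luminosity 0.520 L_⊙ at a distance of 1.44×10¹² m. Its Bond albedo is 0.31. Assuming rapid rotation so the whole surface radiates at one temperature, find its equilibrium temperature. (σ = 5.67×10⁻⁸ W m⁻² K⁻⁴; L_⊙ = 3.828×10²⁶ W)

L = 0.520 × 3.828×10²⁶ = 1.99×10²⁶ W.
Flux: S = L/(4πd²) = 1.99×10²⁶/(4π×(1.44×10¹²)²) = 7.64 W m⁻².
Energy balance: absorbed = emitted ⇒ πR²·S(1−A) = 4πR²·σT_eq⁴, so T_eq⁴ = S(1−A)/(4σ).
T_eq = [7.64 × 0.69 / (4 × 5.67×10⁻⁸)]^(1/4) = (2.32×10⁷)^(1/4) = 69.4 K.

T_eq ≈ 69.4 K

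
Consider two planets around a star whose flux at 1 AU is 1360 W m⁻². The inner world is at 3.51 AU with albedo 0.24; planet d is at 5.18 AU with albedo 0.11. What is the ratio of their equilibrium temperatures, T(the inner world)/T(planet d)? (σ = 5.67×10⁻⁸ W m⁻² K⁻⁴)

T_eq = [S₀(1−A)/(4σd²)]^(1/4), so T ∝ (1−A)^(1/4) / √d.
T₁ = [1360×0.76/(4×5.67×10⁻⁸×3.51²)]^(1/4) = 138.68 K.
T₂ = [1360×0.89/(4×5.67×10⁻⁸×5.18²)]^(1/4) = 118.76 K.

T₁/T₂ ≈ 1.168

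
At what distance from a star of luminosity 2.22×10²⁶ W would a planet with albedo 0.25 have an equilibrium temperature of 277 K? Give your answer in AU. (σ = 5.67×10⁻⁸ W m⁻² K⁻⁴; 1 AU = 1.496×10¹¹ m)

d ≈ 0.666 AU

From T_eq⁴ = L(1−A)/(16πσd²): d = √[L(1−A)/(16πσT_eq⁴)].
d = √[2.22×10²⁶ × 0.75 / (16π × 5.67×10⁻⁸ × (277)⁴)] = 9.96×10¹⁰ m = 0.666 AU.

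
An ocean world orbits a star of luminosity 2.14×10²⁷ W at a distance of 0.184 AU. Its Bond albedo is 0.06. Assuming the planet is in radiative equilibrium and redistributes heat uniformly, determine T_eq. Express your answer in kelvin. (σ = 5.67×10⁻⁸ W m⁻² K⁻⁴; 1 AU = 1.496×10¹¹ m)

T_eq ≈ 982 K

d = 0.184 AU = 2.75×10¹⁰ m.
Flux: S = L/(4πd²) = 2.14×10²⁷/(4π×(2.75×10¹⁰)²) = 2.25×10⁵ W m⁻².
Energy balance: absorbed = emitted ⇒ πR²·S(1−A) = 4πR²·σT_eq⁴, so T_eq⁴ = S(1−A)/(4σ).
T_eq = [2.25×10⁵ × 0.94 / (4 × 5.67×10⁻⁸)]^(1/4) = (9.32×10¹¹)^(1/4) = 982 K.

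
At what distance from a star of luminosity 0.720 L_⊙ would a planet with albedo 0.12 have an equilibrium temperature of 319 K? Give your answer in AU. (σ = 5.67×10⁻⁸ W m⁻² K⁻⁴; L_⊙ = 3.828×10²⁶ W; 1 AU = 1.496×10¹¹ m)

d ≈ 0.606 AU

L = 0.720 × 3.828×10²⁶ = 2.76×10²⁶ W.
From T_eq⁴ = L(1−A)/(16πσd²): d = √[L(1−A)/(16πσT_eq⁴)].
d = √[2.76×10²⁶ × 0.88 / (16π × 5.67×10⁻⁸ × (319)⁴)] = 9.07×10¹⁰ m = 0.606 AU.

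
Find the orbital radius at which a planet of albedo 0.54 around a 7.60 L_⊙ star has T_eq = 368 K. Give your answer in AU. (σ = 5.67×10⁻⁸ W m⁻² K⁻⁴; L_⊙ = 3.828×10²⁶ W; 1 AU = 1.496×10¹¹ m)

d ≈ 1.07 AU

L = 7.60 × 3.828×10²⁶ = 2.91×10²⁷ W.
From T_eq⁴ = L(1−A)/(16πσd²): d = √[L(1−A)/(16πσT_eq⁴)].
d = √[2.91×10²⁷ × 0.46 / (16π × 5.67×10⁻⁸ × (368)⁴)] = 1.60×10¹¹ m = 1.07 AU.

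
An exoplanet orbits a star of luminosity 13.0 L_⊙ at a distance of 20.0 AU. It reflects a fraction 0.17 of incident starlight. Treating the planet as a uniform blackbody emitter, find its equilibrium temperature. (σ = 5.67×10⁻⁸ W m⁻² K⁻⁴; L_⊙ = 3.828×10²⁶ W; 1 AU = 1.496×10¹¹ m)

d = 20.0 AU = 2.99×10¹² m.
L = 13.0 × 3.828×10²⁶ = 4.98×10²⁷ W.
Flux: S = L/(4πd²) = 4.98×10²⁷/(4π×(2.99×10¹²)²) = 44.2 W m⁻².
Energy balance: absorbed = emitted ⇒ πR²·S(1−A) = 4πR²·σT_eq⁴, so T_eq⁴ = S(1−A)/(4σ).
T_eq = [44.2 × 0.83 / (4 × 5.67×10⁻⁸)]^(1/4) = (1.62×10⁸)^(1/4) = 113 K.

T_eq ≈ 113 K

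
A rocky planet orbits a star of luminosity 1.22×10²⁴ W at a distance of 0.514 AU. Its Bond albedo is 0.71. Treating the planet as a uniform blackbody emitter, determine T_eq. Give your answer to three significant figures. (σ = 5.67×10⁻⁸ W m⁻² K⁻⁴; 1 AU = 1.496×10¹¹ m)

d = 0.514 AU = 7.69×10¹⁰ m.
Flux: S = L/(4πd²) = 1.22×10²⁴/(4π×(7.69×10¹⁰)²) = 16.4 W m⁻².
Energy balance: absorbed = emitted ⇒ πR²·S(1−A) = 4πR²·σT_eq⁴, so T_eq⁴ = S(1−A)/(4σ).
T_eq = [16.4 × 0.29 / (4 × 5.67×10⁻⁸)]^(1/4) = (2.10×10⁷)^(1/4) = 67.7 K.

T_eq ≈ 67.7 K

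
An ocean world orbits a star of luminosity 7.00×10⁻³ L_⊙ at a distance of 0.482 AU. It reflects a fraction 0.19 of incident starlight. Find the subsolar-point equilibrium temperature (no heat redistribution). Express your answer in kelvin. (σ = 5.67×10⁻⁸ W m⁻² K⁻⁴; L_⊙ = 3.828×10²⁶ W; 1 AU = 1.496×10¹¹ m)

T_ss ≈ 156 K

d = 0.482 AU = 7.21×10¹⁰ m.
L = 7.00×10⁻³ × 3.828×10²⁶ = 2.68×10²⁴ W.
Flux: S = L/(4πd²) = 2.68×10²⁴/(4π×(7.21×10¹⁰)²) = 41.0 W m⁻².
At the subsolar point the surface absorbs S(1−A) and emits σT⁴ per unit area — no factor of 4, since only the local patch is in balance.
T = [41.0 × 0.81 / 5.67×10⁻⁸]^(1/4) = (5.86×10⁸)^(1/4) = 156 K.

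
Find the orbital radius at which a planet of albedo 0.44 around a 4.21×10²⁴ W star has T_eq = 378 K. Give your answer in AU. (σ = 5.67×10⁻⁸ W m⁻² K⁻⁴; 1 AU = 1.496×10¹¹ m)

From T_eq⁴ = L(1−A)/(16πσd²): d = √[L(1−A)/(16πσT_eq⁴)].
d = √[4.21×10²⁴ × 0.56 / (16π × 5.67×10⁻⁸ × (378)⁴)] = 6.37×10⁹ m = 0.0425 AU.

d ≈ 0.0425 AU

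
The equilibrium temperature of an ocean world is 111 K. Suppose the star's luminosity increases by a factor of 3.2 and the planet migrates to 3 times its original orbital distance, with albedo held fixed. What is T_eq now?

T_eq ≈ 85.7 K

T_eq ∝ L^(1/4) · d^(−1/2).
T′ = 111 × 3.2^(1/4) / 3^(1/2) = 85.7 K.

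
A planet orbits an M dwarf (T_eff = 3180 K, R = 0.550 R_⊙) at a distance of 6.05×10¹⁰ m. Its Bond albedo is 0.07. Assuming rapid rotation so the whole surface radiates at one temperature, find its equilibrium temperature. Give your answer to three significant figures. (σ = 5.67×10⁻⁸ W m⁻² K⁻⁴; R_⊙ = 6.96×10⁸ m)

T_eq ≈ 176 K

R_⋆ = 0.550 × 6.96×10⁸ = 3.83×10⁸ m.
L = 4πR_⋆²σT_⋆⁴ = 4π(3.83×10⁸)² × 5.67×10⁻⁸ × (3180)⁴ = 1.07×10²⁵ W.
S = L/(4πd²) = 232 W m⁻².
Energy balance: absorbed = emitted ⇒ πR²·S(1−A) = 4πR²·σT_eq⁴, so T_eq⁴ = S(1−A)/(4σ).
T_eq = [232 × 0.93 / (4 × 5.67×10⁻⁸)]^(1/4) = (9.52×10⁸)^(1/4) = 176 K.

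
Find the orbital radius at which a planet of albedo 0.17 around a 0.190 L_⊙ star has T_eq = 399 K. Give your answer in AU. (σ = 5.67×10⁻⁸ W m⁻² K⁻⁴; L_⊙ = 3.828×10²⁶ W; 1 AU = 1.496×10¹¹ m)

L = 0.190 × 3.828×10²⁶ = 7.27×10²⁵ W.
From T_eq⁴ = L(1−A)/(16πσd²): d = √[L(1−A)/(16πσT_eq⁴)].
d = √[7.27×10²⁵ × 0.83 / (16π × 5.67×10⁻⁸ × (399)⁴)] = 2.89×10¹⁰ m = 0.193 AU.

d ≈ 0.193 AU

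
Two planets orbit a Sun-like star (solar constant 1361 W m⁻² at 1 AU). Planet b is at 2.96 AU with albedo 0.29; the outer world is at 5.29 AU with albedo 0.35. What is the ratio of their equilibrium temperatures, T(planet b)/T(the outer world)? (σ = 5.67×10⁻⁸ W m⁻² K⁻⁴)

T_eq = [S₀(1−A)/(4σd²)]^(1/4), so T ∝ (1−A)^(1/4) / √d.
T₁ = [1361×0.71/(4×5.67×10⁻⁸×2.96²)]^(1/4) = 148.50 K.
T₂ = [1361×0.65/(4×5.67×10⁻⁸×5.29²)]^(1/4) = 108.66 K.

T₁/T₂ ≈ 1.367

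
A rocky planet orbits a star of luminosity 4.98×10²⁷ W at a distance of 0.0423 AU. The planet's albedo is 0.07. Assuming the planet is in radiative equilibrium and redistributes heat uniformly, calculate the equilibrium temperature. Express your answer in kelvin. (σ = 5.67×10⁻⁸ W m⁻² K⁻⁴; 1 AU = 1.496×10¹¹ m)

d = 0.0423 AU = 6.33×10⁹ m.
Flux: S = L/(4πd²) = 4.98×10²⁷/(4π×(6.33×10⁹)²) = 9.90×10⁶ W m⁻².
Energy balance: absorbed = emitted ⇒ πR²·S(1−A) = 4πR²·σT_eq⁴, so T_eq⁴ = S(1−A)/(4σ).
T_eq = [9.90×10⁶ × 0.93 / (4 × 5.67×10⁻⁸)]^(1/4) = (4.06×10¹³)^(1/4) = 2520 K.

T_eq ≈ 2520 K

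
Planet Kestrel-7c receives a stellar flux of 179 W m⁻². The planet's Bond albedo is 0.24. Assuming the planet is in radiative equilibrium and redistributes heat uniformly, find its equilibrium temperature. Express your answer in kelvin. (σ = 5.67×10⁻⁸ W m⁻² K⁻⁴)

T_eq ≈ 156 K

Energy balance: absorbed = emitted ⇒ πR²·S(1−A) = 4πR²·σT_eq⁴, so T_eq⁴ = S(1−A)/(4σ).
T_eq = [179 × 0.76 / (4 × 5.67×10⁻⁸)]^(1/4) = (6.00×10⁸)^(1/4) = 156 K.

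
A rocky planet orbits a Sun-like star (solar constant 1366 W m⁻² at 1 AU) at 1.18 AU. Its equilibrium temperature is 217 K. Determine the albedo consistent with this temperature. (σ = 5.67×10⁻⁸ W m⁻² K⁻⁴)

A ≈ 0.49

Flux at 1.18 AU: S = 1366/1.18² = 981 W m⁻².
From T_eq⁴ = S(1−A)/(4σ): 1−A = 4σT_eq⁴/S.
1−A = 4 × 5.67×10⁻⁸ × (217)⁴ / 981 = 0.513.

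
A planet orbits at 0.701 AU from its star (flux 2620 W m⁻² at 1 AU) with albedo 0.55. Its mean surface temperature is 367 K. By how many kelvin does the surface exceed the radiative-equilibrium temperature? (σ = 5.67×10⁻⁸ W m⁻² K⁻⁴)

S = 2620/0.701² = 5332 W m⁻².
T_eq = [S(1−A)/(4σ)]^(1/4) = [5332×0.45/(4×5.67×10⁻⁸)]^(1/4) = 320.7 K.
ΔT = T_surf − T_eq = 367 − 320.7.

ΔT ≈ 46.3 K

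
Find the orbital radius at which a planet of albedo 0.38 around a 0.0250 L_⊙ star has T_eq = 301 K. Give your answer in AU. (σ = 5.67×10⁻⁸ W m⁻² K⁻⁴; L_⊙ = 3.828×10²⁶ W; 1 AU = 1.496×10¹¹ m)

L = 0.0250 × 3.828×10²⁶ = 9.57×10²⁴ W.
From T_eq⁴ = L(1−A)/(16πσd²): d = √[L(1−A)/(16πσT_eq⁴)].
d = √[9.57×10²⁴ × 0.62 / (16π × 5.67×10⁻⁸ × (301)⁴)] = 1.59×10¹⁰ m = 0.106 AU.

d ≈ 0.106 AU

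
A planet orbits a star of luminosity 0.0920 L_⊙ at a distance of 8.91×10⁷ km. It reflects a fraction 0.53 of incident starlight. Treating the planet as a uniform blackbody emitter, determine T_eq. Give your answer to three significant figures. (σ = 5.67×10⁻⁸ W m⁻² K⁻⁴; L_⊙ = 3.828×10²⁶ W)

T_eq ≈ 164 K

d = 8.91×10⁷ km = 8.91×10¹⁰ m.
L = 0.0920 × 3.828×10²⁶ = 3.52×10²⁵ W.
Flux: S = L/(4πd²) = 3.52×10²⁵/(4π×(8.91×10¹⁰)²) = 353 W m⁻².
Energy balance: absorbed = emitted ⇒ πR²·S(1−A) = 4πR²·σT_eq⁴, so T_eq⁴ = S(1−A)/(4σ).
T_eq = [353 × 0.47 / (4 × 5.67×10⁻⁸)]^(1/4) = (7.32×10⁸)^(1/4) = 164 K.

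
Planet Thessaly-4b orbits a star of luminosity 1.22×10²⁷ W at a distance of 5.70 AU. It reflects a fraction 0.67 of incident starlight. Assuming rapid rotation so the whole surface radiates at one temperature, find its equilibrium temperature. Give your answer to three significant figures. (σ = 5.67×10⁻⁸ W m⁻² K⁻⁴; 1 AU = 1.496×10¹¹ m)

T_eq ≈ 118 K

d = 5.70 AU = 8.53×10¹¹ m.
Flux: S = L/(4πd²) = 1.22×10²⁷/(4π×(8.53×10¹¹)²) = 134 W m⁻².
Energy balance: absorbed = emitted ⇒ πR²·S(1−A) = 4πR²·σT_eq⁴, so T_eq⁴ = S(1−A)/(4σ).
T_eq = [134 × 0.33 / (4 × 5.67×10⁻⁸)]^(1/4) = (1.94×10⁸)^(1/4) = 118 K.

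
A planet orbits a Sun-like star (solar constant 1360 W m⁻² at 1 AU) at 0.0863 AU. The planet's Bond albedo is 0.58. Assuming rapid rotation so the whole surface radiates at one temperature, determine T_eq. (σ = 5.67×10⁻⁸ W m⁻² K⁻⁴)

T_eq ≈ 763 K

Flux at 0.0863 AU: S = 1360/0.0863² = 1.83×10⁵ W m⁻².
Energy balance: absorbed = emitted ⇒ πR²·S(1−A) = 4πR²·σT_eq⁴, so T_eq⁴ = S(1−A)/(4σ).
T_eq = [1.83×10⁵ × 0.42 / (4 × 5.67×10⁻⁸)]^(1/4) = (3.38×10¹¹)^(1/4) = 763 K.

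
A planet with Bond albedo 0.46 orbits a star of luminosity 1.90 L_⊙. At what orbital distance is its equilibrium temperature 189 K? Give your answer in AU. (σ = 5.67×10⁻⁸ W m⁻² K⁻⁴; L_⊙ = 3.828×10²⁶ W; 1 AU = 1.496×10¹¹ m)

L = 1.90 × 3.828×10²⁶ = 7.27×10²⁶ W.
From T_eq⁴ = L(1−A)/(16πσd²): d = √[L(1−A)/(16πσT_eq⁴)].
d = √[7.27×10²⁶ × 0.54 / (16π × 5.67×10⁻⁸ × (189)⁴)] = 3.29×10¹¹ m = 2.20 AU.

d ≈ 2.20 AU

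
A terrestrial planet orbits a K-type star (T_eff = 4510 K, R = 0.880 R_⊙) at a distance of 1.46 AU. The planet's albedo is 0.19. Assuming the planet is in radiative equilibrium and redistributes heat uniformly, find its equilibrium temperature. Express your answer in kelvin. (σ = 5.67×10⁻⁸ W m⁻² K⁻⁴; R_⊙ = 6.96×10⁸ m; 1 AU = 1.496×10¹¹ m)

R_⋆ = 0.880 × 6.96×10⁸ = 6.12×10⁸ m.
d = 1.46 AU = 2.18×10¹¹ m.
L = 4πR_⋆²σT_⋆⁴ = 4π(6.12×10⁸)² × 5.67×10⁻⁸ × (4510)⁴ = 1.11×10²⁶ W.
S = L/(4πd²) = 184 W m⁻².
Energy balance: absorbed = emitted ⇒ πR²·S(1−A) = 4πR²·σT_eq⁴, so T_eq⁴ = S(1−A)/(4σ).
T_eq = [184 × 0.81 / (4 × 5.67×10⁻⁸)]^(1/4) = (6.59×10⁸)^(1/4) = 160 K.

T_eq ≈ 160 K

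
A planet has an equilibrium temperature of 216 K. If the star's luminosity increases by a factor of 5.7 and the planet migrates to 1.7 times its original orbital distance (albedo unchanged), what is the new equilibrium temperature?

T_eq ∝ L^(1/4) · d^(−1/2).
T′ = 216 × 5.7^(1/4) / 1.7^(1/2) = 256 K.

T_eq ≈ 256 K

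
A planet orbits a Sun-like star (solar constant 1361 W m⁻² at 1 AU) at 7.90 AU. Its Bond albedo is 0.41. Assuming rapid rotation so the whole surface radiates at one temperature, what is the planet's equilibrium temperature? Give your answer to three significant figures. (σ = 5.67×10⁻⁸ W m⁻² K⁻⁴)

Flux at 7.90 AU: S = 1361/7.90² = 21.8 W m⁻².
Energy balance: absorbed = emitted ⇒ πR²·S(1−A) = 4πR²·σT_eq⁴, so T_eq⁴ = S(1−A)/(4σ).
T_eq = [21.8 × 0.59 / (4 × 5.67×10⁻⁸)]^(1/4) = (5.67×10⁷)^(1/4) = 86.8 K.

T_eq ≈ 86.8 K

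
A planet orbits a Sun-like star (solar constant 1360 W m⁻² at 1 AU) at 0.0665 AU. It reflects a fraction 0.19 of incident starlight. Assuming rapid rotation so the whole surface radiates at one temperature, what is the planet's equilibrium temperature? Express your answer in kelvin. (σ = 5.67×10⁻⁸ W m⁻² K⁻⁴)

T_eq ≈ 1020 K

Flux at 0.0665 AU: S = 1360/0.0665² = 3.08×10⁵ W m⁻².
Energy balance: absorbed = emitted ⇒ πR²·S(1−A) = 4πR²·σT_eq⁴, so T_eq⁴ = S(1−A)/(4σ).
T_eq = [3.08×10⁵ × 0.81 / (4 × 5.67×10⁻⁸)]^(1/4) = (1.10×10¹²)^(1/4) = 1020 K.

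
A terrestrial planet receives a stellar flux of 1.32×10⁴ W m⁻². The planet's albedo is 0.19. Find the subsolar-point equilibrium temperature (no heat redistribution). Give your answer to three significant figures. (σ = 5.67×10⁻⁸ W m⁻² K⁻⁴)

T_ss ≈ 659 K

At the subsolar point the surface absorbs S(1−A) and emits σT⁴ per unit area — no factor of 4, since only the local patch is in balance.
T = [1.32×10⁴ × 0.81 / 5.67×10⁻⁸]^(1/4) = (1.89×10¹¹)^(1/4) = 659 K.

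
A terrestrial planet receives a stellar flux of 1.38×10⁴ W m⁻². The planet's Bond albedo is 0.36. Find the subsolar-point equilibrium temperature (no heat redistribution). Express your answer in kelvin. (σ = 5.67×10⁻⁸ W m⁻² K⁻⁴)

At the subsolar point the surface absorbs S(1−A) and emits σT⁴ per unit area — no factor of 4, since only the local patch is in balance.
T = [1.38×10⁴ × 0.64 / 5.67×10⁻⁸]^(1/4) = (1.56×10¹¹)^(1/4) = 628 K.

T_ss ≈ 628 K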